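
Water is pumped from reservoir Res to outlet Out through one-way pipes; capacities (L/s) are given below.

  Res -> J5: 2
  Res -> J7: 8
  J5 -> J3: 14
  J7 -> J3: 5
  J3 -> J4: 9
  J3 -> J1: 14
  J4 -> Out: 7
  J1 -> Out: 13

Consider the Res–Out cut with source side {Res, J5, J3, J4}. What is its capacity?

29

Edges leaving {Res, J5, J3, J4}: Res→J7 (8), J3→J1 (14), J4→Out (7).
Cut capacity = 8 + 14 + 7 = 29.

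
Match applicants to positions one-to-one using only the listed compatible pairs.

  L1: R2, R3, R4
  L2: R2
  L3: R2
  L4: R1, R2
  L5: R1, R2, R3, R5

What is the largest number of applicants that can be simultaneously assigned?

Unit-capacity flow: source→left, listed edges, right→sink; max matching = max flow.
Augmenting path L1→R2 (+1); matched 1.
Augmenting path L4→R1 (+1); matched 2.
Augmenting path L5→R3 (+1); matched 3.
Augmenting path L2→R2→L1→R4 (+1); matched 4.
No augmenting path remains; maximum matching = 4.
König certificate: {L1, L4, L5, R2} is a vertex cover of size 4 (every listed pair touches it), so no matching can be larger.

4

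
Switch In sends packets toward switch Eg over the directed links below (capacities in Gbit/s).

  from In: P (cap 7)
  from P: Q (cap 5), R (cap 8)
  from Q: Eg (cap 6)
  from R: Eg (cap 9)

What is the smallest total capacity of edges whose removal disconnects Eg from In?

7

Augment In→P→Q→Eg: bottleneck 5, flow now 5.
Augment In→P→R→Eg: bottleneck 2, flow now 7.
No augmenting path remains; maximum flow = 7.
By max-flow min-cut, the minimum cut capacity equals the max flow.
In the residual graph, reachable from In: {In}.
Min-cut edges: In→P (7); capacity 7 = 7.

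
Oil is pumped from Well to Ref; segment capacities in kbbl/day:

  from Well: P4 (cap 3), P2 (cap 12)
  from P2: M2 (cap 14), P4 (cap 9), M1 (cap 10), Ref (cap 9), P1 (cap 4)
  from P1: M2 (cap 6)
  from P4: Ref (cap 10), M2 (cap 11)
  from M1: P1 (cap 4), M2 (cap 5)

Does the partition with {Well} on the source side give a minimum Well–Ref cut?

Yes — it is a minimum cut (capacity 15).

Given cut capacity: 12 + 3 = 15.
Augment Well→P2→Ref: bottleneck 9, flow now 9.
Augment Well→P4→Ref: bottleneck 3, flow now 12.
Augment Well→P2→P4→Ref: bottleneck 3, flow now 15.
No augmenting path remains; maximum flow = 15.
Cut capacity 15 equals the max flow, so it is a minimum cut.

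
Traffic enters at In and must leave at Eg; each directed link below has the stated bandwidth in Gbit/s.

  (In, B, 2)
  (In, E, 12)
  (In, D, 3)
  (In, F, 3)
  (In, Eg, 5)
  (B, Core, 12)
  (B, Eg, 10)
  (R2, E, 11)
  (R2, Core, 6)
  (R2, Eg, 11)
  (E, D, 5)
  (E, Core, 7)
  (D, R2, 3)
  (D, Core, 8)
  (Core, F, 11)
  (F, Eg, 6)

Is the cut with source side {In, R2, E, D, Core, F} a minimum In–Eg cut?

Given cut capacity: 2 + 5 + 11 + 6 = 24.
Augment In→Eg: bottleneck 5, flow now 5.
Augment In→B→Eg: bottleneck 2, flow now 7.
Augment In→F→Eg: bottleneck 3, flow now 10.
Augment In→D→R2→Eg: bottleneck 3, flow now 13.
Augment In→E→Core→F→Eg: bottleneck 3, flow now 16.
No augmenting path remains; maximum flow = 16.
In the residual graph, reachable from In: {In, E, D, Core, F}.
Min-cut edges: In→B (2), In→Eg (5), D→R2 (3), F→Eg (6); capacity 2 + 5 + 3 + 6 = 16.
Cut capacity 24 exceeds the max flow 16, so it is not minimum.

No — its capacity is 24, but the minimum cut has capacity 16.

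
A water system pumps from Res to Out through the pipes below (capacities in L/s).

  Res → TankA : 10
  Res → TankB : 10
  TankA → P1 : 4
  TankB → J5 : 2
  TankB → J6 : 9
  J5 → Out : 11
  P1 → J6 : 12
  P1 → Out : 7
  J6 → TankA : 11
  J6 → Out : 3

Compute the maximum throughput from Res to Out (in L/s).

9

Augment Res→TankA→P1→Out: bottleneck 4, flow now 4.
Augment Res→TankB→J5→Out: bottleneck 2, flow now 6.
Augment Res→TankB→J6→Out: bottleneck 3, flow now 9.
No augmenting path remains; maximum flow = 9.
In the residual graph, reachable from Res: {Res, TankA, TankB, J6}.
Min-cut edges: TankA→P1 (4), TankB→J5 (2), J6→Out (3); capacity 4 + 2 + 3 = 9.
This cut is saturated, so no flow can exceed 9.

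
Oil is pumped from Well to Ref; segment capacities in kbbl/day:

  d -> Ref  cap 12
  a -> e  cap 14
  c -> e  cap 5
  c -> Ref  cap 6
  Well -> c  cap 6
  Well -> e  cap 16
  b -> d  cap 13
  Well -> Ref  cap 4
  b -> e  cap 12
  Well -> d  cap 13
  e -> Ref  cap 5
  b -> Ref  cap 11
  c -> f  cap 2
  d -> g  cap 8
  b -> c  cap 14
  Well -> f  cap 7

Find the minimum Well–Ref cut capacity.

Augment Well→Ref: bottleneck 4, flow now 4.
Augment Well→c→Ref: bottleneck 6, flow now 10.
Augment Well→d→Ref: bottleneck 12, flow now 22.
Augment Well→e→Ref: bottleneck 5, flow now 27.
No augmenting path remains; maximum flow = 27.
By max-flow min-cut, the minimum cut capacity equals the max flow.
In the residual graph, reachable from Well: {Well, d, e, f, g}.
Min-cut edges: Well→c (6), Well→Ref (4), d→Ref (12), e→Ref (5); capacity 6 + 4 + 12 + 5 = 27.

27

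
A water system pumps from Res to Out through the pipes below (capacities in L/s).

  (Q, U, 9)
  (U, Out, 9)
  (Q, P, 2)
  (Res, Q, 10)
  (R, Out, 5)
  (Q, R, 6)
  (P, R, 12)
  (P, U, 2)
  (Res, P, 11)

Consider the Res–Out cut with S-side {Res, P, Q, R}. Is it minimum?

Given cut capacity: 2 + 9 + 5 = 16.
Augment Res→P→R→Out: bottleneck 5, flow now 5.
Augment Res→P→U→Out: bottleneck 2, flow now 7.
Augment Res→Q→U→Out: bottleneck 7, flow now 14.
No augmenting path remains; maximum flow = 14.
In the residual graph, reachable from Res: {Res, P, Q, R, U}.
Min-cut edges: R→Out (5), U→Out (9); capacity 5 + 9 = 14.
Cut capacity 16 exceeds the max flow 14, so it is not minimum.

No — its capacity is 16, but the minimum cut has capacity 14.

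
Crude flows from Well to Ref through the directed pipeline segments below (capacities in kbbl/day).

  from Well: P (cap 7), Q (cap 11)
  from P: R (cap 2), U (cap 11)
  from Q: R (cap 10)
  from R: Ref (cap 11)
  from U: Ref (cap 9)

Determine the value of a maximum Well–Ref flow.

Augment Well→P→R→Ref: bottleneck 2, flow now 2.
Augment Well→P→U→Ref: bottleneck 5, flow now 7.
Augment Well→Q→R→Ref: bottleneck 9, flow now 16.
Augment Well→Q→R→P→U→Ref: bottleneck 1, flow now 17. (uses reverse residual edge)
No augmenting path remains; maximum flow = 17.
In the residual graph, reachable from Well: {Well, Q}.
Min-cut edges: Well→P (7), Q→R (10); capacity 7 + 10 = 17.
This cut is saturated, so no flow can exceed 17.

17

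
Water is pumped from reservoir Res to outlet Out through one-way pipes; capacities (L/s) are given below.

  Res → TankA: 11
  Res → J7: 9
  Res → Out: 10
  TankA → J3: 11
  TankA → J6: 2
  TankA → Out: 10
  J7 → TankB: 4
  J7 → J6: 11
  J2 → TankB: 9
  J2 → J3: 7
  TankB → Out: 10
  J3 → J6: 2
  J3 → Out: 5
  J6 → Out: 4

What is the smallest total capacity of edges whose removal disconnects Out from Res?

29

Augment Res→Out: bottleneck 10, flow now 10.
Augment Res→TankA→Out: bottleneck 10, flow now 20.
Augment Res→TankA→J3→Out: bottleneck 1, flow now 21.
Augment Res→J7→TankB→Out: bottleneck 4, flow now 25.
Augment Res→J7→J6→Out: bottleneck 4, flow now 29.
No augmenting path remains; maximum flow = 29.
By max-flow min-cut, the minimum cut capacity equals the max flow.
In the residual graph, reachable from Res: {Res, J7, J6}.
Min-cut edges: Res→TankA (11), Res→Out (10), J7→TankB (4), J6→Out (4); capacity 11 + 10 + 4 + 4 = 29.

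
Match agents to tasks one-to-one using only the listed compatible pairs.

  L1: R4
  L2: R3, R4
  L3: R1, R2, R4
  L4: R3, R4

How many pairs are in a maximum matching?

3

Unit-capacity flow: source→left, listed edges, right→sink; max matching = max flow.
Augmenting path L1→R4 (+1); matched 1.
Augmenting path L2→R3 (+1); matched 2.
Augmenting path L3→R1 (+1); matched 3.
No augmenting path remains; maximum matching = 3.
König certificate: {L3, R3, R4} is a vertex cover of size 3 (every listed pair touches it), so no matching can be larger.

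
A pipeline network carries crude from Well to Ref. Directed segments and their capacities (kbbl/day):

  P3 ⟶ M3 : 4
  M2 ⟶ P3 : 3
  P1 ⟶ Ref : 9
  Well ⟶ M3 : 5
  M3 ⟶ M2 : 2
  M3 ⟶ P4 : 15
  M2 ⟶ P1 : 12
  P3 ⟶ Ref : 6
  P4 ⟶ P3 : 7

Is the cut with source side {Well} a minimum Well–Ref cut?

Yes — it is a minimum cut (capacity 5).

Given cut capacity: 5 = 5.
Augment Well→M3→M2→P1→Ref: bottleneck 2, flow now 2.
Augment Well→M3→P4→P3→Ref: bottleneck 3, flow now 5.
No augmenting path remains; maximum flow = 5.
Cut capacity 5 equals the max flow, so it is a minimum cut.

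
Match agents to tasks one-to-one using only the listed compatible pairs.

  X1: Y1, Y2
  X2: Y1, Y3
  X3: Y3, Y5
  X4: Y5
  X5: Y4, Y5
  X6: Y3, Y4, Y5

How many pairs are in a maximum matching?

5

Unit-capacity flow: source→left, listed edges, right→sink; max matching = max flow.
Augmenting path X1→Y1 (+1); matched 1.
Augmenting path X2→Y3 (+1); matched 2.
Augmenting path X3→Y5 (+1); matched 3.
Augmenting path X5→Y4 (+1); matched 4.
Augmenting path X6→Y3→X2→Y1→X1→Y2 (+1); matched 5.
No augmenting path remains; maximum matching = 5.
König certificate: {X1, X2, Y3, Y4, Y5} is a vertex cover of size 5 (every listed pair touches it), so no matching can be larger.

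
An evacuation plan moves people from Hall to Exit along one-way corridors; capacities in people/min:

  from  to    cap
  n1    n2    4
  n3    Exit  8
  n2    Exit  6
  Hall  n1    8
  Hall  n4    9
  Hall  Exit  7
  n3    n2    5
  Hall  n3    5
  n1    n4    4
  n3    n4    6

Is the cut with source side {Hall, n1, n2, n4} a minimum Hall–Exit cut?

Given cut capacity: 5 + 7 + 6 = 18.
Augment Hall→Exit: bottleneck 7, flow now 7.
Augment Hall→n3→Exit: bottleneck 5, flow now 12.
Augment Hall→n1→n2→Exit: bottleneck 4, flow now 16.
No augmenting path remains; maximum flow = 16.
In the residual graph, reachable from Hall: {Hall, n1, n4}.
Min-cut edges: Hall→n3 (5), Hall→Exit (7), n1→n2 (4); capacity 5 + 7 + 4 = 16.
Cut capacity 18 exceeds the max flow 16, so it is not minimum.

No — its capacity is 18, but the minimum cut has capacity 16.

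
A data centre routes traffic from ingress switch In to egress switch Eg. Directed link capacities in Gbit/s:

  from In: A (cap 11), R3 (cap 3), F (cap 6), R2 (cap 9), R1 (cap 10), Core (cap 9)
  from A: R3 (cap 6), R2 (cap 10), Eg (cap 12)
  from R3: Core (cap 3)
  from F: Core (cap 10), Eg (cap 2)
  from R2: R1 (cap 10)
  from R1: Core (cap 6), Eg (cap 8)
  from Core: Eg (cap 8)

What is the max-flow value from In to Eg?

29

Augment In→A→Eg: bottleneck 11, flow now 11.
Augment In→F→Eg: bottleneck 2, flow now 13.
Augment In→R1→Eg: bottleneck 8, flow now 21.
Augment In→Core→Eg: bottleneck 8, flow now 29.
No augmenting path remains; maximum flow = 29.
In the residual graph, reachable from In: {In, R3, F, R2, R1, Core}.
Min-cut edges: In→A (11), F→Eg (2), R1→Eg (8), Core→Eg (8); capacity 11 + 2 + 8 + 8 = 29.
This cut is saturated, so no flow can exceed 29.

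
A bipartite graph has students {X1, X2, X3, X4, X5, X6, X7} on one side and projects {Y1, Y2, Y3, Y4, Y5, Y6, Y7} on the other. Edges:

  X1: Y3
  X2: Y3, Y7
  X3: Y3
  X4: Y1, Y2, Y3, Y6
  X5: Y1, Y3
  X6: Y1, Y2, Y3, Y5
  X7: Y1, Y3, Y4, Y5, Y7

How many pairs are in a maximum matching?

6

Unit-capacity flow: source→left, listed edges, right→sink; max matching = max flow.
Augmenting path X1→Y3 (+1); matched 1.
Augmenting path X2→Y7 (+1); matched 2.
Augmenting path X4→Y1 (+1); matched 3.
Augmenting path X6→Y2 (+1); matched 4.
Augmenting path X7→Y4 (+1); matched 5.
Augmenting path X5→Y1→X4→Y6 (+1); matched 6.
No augmenting path remains; maximum matching = 6.
König certificate: {X2, X4, X5, X6, X7, Y3} is a vertex cover of size 6 (every listed pair touches it), so no matching can be larger.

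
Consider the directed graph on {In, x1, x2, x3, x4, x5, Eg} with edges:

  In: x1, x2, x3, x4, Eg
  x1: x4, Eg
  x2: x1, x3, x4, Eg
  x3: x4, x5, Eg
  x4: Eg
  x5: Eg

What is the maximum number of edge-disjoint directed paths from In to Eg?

Assign every edge capacity 1; by Menger, the answer equals the max flow.
Path In→Eg (+1); total 1.
Path In→x1→Eg (+1); total 2.
Path In→x2→Eg (+1); total 3.
Path In→x3→Eg (+1); total 4.
Path In→x4→Eg (+1); total 5.
No residual In→Eg path; max flow = 5.
Certifying cut of size 5: {In→Eg, In→x1, In→x2, In→x3, In→x4}.

5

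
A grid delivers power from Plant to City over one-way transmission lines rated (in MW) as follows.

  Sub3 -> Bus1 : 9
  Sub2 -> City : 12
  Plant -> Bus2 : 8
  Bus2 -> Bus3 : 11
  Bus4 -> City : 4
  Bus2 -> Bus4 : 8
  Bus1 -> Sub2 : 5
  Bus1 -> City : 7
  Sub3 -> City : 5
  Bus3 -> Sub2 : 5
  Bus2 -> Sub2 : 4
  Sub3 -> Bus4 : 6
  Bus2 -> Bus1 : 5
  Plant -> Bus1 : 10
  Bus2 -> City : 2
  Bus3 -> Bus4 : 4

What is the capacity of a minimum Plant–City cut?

18

Augment Plant→Bus2→City: bottleneck 2, flow now 2.
Augment Plant→Bus1→City: bottleneck 7, flow now 9.
Augment Plant→Bus2→Bus4→City: bottleneck 4, flow now 13.
Augment Plant→Bus2→Sub2→City: bottleneck 2, flow now 15.
Augment Plant→Bus1→Sub2→City: bottleneck 3, flow now 18.
No augmenting path remains; maximum flow = 18.
By max-flow min-cut, the minimum cut capacity equals the max flow.
In the residual graph, reachable from Plant: {Plant}.
Min-cut edges: Plant→Bus2 (8), Plant→Bus1 (10); capacity 8 + 10 = 18.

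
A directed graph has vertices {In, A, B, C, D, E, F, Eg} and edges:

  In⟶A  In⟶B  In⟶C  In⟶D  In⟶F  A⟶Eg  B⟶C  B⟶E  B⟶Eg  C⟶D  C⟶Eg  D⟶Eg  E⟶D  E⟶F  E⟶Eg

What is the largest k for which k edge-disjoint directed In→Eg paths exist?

4

Assign every edge capacity 1; by Menger, the answer equals the max flow.
Path In→A→Eg (+1); total 1.
Path In→B→Eg (+1); total 2.
Path In→C→Eg (+1); total 3.
Path In→D→Eg (+1); total 4.
No residual In→Eg path; max flow = 4.
Certifying cut of size 4: {In→A, In→B, In→C, In→D}.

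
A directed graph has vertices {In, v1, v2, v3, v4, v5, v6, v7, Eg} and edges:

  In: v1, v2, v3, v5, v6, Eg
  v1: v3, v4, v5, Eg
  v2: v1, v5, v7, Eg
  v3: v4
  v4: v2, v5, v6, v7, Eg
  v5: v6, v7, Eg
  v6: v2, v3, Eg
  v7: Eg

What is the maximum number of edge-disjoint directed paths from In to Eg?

6

Assign every edge capacity 1; by Menger, the answer equals the max flow.
Path In→Eg (+1); total 1.
Path In→v1→Eg (+1); total 2.
Path In→v2→Eg (+1); total 3.
Path In→v5→Eg (+1); total 4.
Path In→v6→Eg (+1); total 5.
Path In→v3→v4→Eg (+1); total 6.
No residual In→Eg path; max flow = 6.
Certifying cut of size 6: {In→Eg, In→v1, In→v2, In→v3, In→v5, In→v6}.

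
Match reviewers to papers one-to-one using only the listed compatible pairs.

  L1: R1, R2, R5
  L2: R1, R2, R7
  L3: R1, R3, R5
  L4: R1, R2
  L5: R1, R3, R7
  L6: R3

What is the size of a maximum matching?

5

Unit-capacity flow: source→left, listed edges, right→sink; max matching = max flow.
Augmenting path L1→R1 (+1); matched 1.
Augmenting path L2→R2 (+1); matched 2.
Augmenting path L3→R3 (+1); matched 3.
Augmenting path L5→R7 (+1); matched 4.
Augmenting path L4→R1→L1→R5 (+1); matched 5.
No augmenting path remains; maximum matching = 5.
König certificate: {R1, R2, R3, R5, R7} is a vertex cover of size 5 (every listed pair touches it), so no matching can be larger.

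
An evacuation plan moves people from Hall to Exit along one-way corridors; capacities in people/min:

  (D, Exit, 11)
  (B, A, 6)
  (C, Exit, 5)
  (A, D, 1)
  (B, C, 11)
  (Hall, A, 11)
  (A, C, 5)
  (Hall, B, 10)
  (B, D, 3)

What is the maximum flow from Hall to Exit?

9

Augment Hall→A→C→Exit: bottleneck 5, flow now 5.
Augment Hall→A→D→Exit: bottleneck 1, flow now 6.
Augment Hall→B→D→Exit: bottleneck 3, flow now 9.
No augmenting path remains; maximum flow = 9.
In the residual graph, reachable from Hall: {Hall, A, B, C}.
Min-cut edges: A→D (1), B→D (3), C→Exit (5); capacity 1 + 3 + 5 = 9.
This cut is saturated, so no flow can exceed 9.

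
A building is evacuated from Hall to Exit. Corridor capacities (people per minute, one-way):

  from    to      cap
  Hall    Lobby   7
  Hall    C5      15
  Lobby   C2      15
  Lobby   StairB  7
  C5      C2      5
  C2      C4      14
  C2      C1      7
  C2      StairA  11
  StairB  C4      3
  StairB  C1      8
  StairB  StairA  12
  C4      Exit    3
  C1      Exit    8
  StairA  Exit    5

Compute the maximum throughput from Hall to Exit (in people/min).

12

Augment Hall→Lobby→C2→C4→Exit: bottleneck 3, flow now 3.
Augment Hall→Lobby→C2→C1→Exit: bottleneck 4, flow now 7.
Augment Hall→C5→C2→C1→Exit: bottleneck 3, flow now 10.
Augment Hall→C5→C2→StairA→Exit: bottleneck 2, flow now 12.
No augmenting path remains; maximum flow = 12.
In the residual graph, reachable from Hall: {Hall, C5}.
Min-cut edges: Hall→Lobby (7), C5→C2 (5); capacity 7 + 5 = 12.
This cut is saturated, so no flow can exceed 12.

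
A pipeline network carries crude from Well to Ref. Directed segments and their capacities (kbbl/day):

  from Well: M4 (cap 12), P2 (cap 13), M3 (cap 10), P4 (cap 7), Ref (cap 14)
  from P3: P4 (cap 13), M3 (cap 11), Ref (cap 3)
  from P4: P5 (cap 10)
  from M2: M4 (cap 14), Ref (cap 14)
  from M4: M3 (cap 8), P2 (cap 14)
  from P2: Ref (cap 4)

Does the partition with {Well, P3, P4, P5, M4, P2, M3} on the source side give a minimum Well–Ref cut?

No — its capacity is 21, but the minimum cut has capacity 18.

Given cut capacity: 14 + 3 + 4 = 21.
Augment Well→Ref: bottleneck 14, flow now 14.
Augment Well→P2→Ref: bottleneck 4, flow now 18.
No augmenting path remains; maximum flow = 18.
In the residual graph, reachable from Well: {Well, P4, P5, M4, P2, M3}.
Min-cut edges: Well→Ref (14), P2→Ref (4); capacity 14 + 4 = 18.
Cut capacity 21 exceeds the max flow 18, so it is not minimum.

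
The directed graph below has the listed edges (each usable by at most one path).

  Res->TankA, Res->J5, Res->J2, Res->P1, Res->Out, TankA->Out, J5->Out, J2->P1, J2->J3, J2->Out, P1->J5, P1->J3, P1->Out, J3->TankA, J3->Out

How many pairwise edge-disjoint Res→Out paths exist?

Assign every edge capacity 1; by Menger, the answer equals the max flow.
Path Res→Out (+1); total 1.
Path Res→TankA→Out (+1); total 2.
Path Res→J5→Out (+1); total 3.
Path Res→J2→Out (+1); total 4.
Path Res→P1→Out (+1); total 5.
No residual Res→Out path; max flow = 5.
Certifying cut of size 5: {Res→J2, Res→J5, Res→Out, Res→P1, Res→TankA}.

5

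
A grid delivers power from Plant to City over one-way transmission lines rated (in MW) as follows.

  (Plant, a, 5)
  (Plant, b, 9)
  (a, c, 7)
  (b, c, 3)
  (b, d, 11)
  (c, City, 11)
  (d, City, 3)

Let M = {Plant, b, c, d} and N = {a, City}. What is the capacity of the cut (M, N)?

19

Edges leaving {Plant, b, c, d}: Plant→a (5), c→City (11), d→City (3).
Cut capacity = 5 + 11 + 3 = 19.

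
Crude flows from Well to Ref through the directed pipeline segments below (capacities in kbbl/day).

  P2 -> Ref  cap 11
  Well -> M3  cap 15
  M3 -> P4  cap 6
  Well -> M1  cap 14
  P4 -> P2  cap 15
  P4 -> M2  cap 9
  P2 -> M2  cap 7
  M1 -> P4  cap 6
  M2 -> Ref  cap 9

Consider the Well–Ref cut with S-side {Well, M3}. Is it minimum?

No — its capacity is 20, but the minimum cut has capacity 12.

Given cut capacity: 14 + 6 = 20.
Augment Well→M1→P4→P2→Ref: bottleneck 6, flow now 6.
Augment Well→M3→P4→P2→Ref: bottleneck 5, flow now 11.
Augment Well→M3→P4→M2→Ref: bottleneck 1, flow now 12.
No augmenting path remains; maximum flow = 12.
In the residual graph, reachable from Well: {Well, M1, M3}.
Min-cut edges: M1→P4 (6), M3→P4 (6); capacity 6 + 6 = 12.
Cut capacity 20 exceeds the max flow 12, so it is not minimum.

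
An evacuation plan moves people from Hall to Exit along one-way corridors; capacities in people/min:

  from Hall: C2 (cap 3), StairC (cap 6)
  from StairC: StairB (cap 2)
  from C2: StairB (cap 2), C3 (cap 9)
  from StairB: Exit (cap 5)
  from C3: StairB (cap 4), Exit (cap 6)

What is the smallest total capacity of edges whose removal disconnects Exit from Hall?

Augment Hall→StairC→StairB→Exit: bottleneck 2, flow now 2.
Augment Hall→C2→StairB→Exit: bottleneck 2, flow now 4.
Augment Hall→C2→C3→Exit: bottleneck 1, flow now 5.
No augmenting path remains; maximum flow = 5.
By max-flow min-cut, the minimum cut capacity equals the max flow.
In the residual graph, reachable from Hall: {Hall, StairC}.
Min-cut edges: Hall→C2 (3), StairC→StairB (2); capacity 3 + 2 = 5.

5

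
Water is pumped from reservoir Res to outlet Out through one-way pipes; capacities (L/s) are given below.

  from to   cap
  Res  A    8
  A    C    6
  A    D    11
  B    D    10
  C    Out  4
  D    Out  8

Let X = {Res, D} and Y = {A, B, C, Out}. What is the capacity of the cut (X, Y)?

16

Edges leaving {Res, D}: Res→A (8), D→Out (8).
Cut capacity = 8 + 8 = 16.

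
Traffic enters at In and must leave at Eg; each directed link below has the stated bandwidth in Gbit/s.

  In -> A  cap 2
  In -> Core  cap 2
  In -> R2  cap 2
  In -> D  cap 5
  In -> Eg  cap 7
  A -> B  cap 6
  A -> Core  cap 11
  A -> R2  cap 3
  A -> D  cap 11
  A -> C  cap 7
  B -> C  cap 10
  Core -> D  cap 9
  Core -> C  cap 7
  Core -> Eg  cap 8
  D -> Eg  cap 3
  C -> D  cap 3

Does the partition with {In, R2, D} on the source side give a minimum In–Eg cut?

Given cut capacity: 2 + 2 + 7 + 3 = 14.
Augment In→Eg: bottleneck 7, flow now 7.
Augment In→Core→Eg: bottleneck 2, flow now 9.
Augment In→D→Eg: bottleneck 3, flow now 12.
Augment In→A→Core→Eg: bottleneck 2, flow now 14.
No augmenting path remains; maximum flow = 14.
Cut capacity 14 equals the max flow, so it is a minimum cut.

Yes — it is a minimum cut (capacity 14).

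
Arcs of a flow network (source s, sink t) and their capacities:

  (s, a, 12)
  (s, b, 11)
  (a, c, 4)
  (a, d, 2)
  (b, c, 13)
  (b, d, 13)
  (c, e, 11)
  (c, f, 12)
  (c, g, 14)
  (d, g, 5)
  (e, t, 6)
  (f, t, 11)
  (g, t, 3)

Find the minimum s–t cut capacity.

Augment s→a→c→e→t: bottleneck 4, flow now 4.
Augment s→a→d→g→t: bottleneck 2, flow now 6.
Augment s→b→c→e→t: bottleneck 2, flow now 8.
Augment s→b→c→f→t: bottleneck 9, flow now 17.
No augmenting path remains; maximum flow = 17.
By max-flow min-cut, the minimum cut capacity equals the max flow.
In the residual graph, reachable from s: {s, a}.
Min-cut edges: s→b (11), a→c (4), a→d (2); capacity 11 + 4 + 2 = 17.

17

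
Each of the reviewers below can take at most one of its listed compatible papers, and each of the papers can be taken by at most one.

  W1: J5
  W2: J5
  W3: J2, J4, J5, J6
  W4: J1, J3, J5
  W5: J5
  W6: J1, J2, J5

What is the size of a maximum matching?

4

Unit-capacity flow: source→left, listed edges, right→sink; max matching = max flow.
Augmenting path W1→J5 (+1); matched 1.
Augmenting path W3→J2 (+1); matched 2.
Augmenting path W4→J1 (+1); matched 3.
Augmenting path W6→J1→W4→J3 (+1); matched 4.
No augmenting path remains; maximum matching = 4.
König certificate: {W3, W4, W6, J5} is a vertex cover of size 4 (every listed pair touches it), so no matching can be larger.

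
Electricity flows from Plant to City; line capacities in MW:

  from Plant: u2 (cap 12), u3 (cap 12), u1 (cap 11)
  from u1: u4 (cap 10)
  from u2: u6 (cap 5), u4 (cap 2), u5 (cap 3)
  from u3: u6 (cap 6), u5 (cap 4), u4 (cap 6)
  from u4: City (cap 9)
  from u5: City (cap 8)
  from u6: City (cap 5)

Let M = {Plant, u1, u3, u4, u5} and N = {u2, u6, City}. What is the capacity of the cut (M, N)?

35

Edges leaving {Plant, u1, u3, u4, u5}: Plant→u2 (12), u3→u6 (6), u4→City (9), u5→City (8).
Cut capacity = 12 + 6 + 9 + 8 = 35.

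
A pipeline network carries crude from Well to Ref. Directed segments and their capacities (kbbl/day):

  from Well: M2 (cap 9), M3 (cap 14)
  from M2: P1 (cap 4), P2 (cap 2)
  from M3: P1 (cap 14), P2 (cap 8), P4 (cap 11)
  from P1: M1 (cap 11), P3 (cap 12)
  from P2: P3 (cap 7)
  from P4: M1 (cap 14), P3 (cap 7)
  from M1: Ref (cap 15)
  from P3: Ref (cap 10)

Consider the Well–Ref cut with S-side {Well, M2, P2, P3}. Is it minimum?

No — its capacity is 28, but the minimum cut has capacity 20.

Given cut capacity: 14 + 4 + 10 = 28.
Augment Well→M2→P1→M1→Ref: bottleneck 4, flow now 4.
Augment Well→M2→P2→P3→Ref: bottleneck 2, flow now 6.
Augment Well→M3→P1→M1→Ref: bottleneck 7, flow now 13.
Augment Well→M3→P1→P3→Ref: bottleneck 7, flow now 20.
No augmenting path remains; maximum flow = 20.
In the residual graph, reachable from Well: {Well, M2}.
Min-cut edges: Well→M3 (14), M2→P1 (4), M2→P2 (2); capacity 14 + 4 + 2 = 20.
Cut capacity 28 exceeds the max flow 20, so it is not minimum.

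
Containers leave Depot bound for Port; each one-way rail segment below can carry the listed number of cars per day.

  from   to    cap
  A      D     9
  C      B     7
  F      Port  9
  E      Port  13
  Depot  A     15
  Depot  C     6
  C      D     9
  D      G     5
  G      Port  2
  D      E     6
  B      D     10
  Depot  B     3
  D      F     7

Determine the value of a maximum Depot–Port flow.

15

Augment Depot→A→D→E→Port: bottleneck 6, flow now 6.
Augment Depot→A→D→F→Port: bottleneck 3, flow now 9.
Augment Depot→B→D→F→Port: bottleneck 3, flow now 12.
Augment Depot→C→D→F→Port: bottleneck 1, flow now 13.
Augment Depot→C→D→G→Port: bottleneck 2, flow now 15.
No augmenting path remains; maximum flow = 15.
In the residual graph, reachable from Depot: {Depot, A, B, C, D, G}.
Min-cut edges: D→E (6), D→F (7), G→Port (2); capacity 6 + 7 + 2 = 15.
This cut is saturated, so no flow can exceed 15.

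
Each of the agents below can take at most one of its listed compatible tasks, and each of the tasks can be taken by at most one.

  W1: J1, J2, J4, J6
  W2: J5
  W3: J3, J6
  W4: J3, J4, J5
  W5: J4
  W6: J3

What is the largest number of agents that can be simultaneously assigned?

5

Unit-capacity flow: source→left, listed edges, right→sink; max matching = max flow.
Augmenting path W1→J1 (+1); matched 1.
Augmenting path W2→J5 (+1); matched 2.
Augmenting path W3→J3 (+1); matched 3.
Augmenting path W4→J4 (+1); matched 4.
Augmenting path W6→J3→W3→J6 (+1); matched 5.
No augmenting path remains; maximum matching = 5.
König certificate: {W1, W3, J3, J4, J5} is a vertex cover of size 5 (every listed pair touches it), so no matching can be larger.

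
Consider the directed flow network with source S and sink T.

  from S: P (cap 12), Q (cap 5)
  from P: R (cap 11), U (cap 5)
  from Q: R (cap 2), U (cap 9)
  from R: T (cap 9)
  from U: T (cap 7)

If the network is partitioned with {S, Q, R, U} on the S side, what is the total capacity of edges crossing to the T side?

Edges leaving {S, Q, R, U}: S→P (12), R→T (9), U→T (7).
Cut capacity = 12 + 9 + 7 = 28.

28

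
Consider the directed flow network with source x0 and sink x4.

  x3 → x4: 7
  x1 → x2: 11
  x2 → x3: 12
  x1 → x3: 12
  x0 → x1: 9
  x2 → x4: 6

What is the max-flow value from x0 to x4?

Augment x0→x1→x2→x4: bottleneck 6, flow now 6.
Augment x0→x1→x3→x4: bottleneck 3, flow now 9.
No augmenting path remains; maximum flow = 9.
In the residual graph, reachable from x0: {x0}.
Min-cut edges: x0→x1 (9); capacity 9 = 9.
This cut is saturated, so no flow can exceed 9.

9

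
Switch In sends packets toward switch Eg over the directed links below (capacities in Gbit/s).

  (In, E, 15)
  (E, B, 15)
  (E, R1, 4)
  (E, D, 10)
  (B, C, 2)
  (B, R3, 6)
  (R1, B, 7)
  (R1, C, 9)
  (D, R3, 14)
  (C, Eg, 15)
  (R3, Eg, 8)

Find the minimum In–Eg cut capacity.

Augment In→E→B→C→Eg: bottleneck 2, flow now 2.
Augment In→E→B→R3→Eg: bottleneck 6, flow now 8.
Augment In→E→R1→C→Eg: bottleneck 4, flow now 12.
Augment In→E→D→R3→Eg: bottleneck 2, flow now 14.
No augmenting path remains; maximum flow = 14.
By max-flow min-cut, the minimum cut capacity equals the max flow.
In the residual graph, reachable from In: {In, E, B, D, R3}.
Min-cut edges: E→R1 (4), B→C (2), R3→Eg (8); capacity 4 + 2 + 8 = 14.

14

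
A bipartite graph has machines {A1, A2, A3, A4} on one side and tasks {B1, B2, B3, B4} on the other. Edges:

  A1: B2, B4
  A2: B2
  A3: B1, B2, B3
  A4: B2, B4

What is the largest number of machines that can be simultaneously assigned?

Unit-capacity flow: source→left, listed edges, right→sink; max matching = max flow.
Augmenting path A1→B2 (+1); matched 1.
Augmenting path A3→B1 (+1); matched 2.
Augmenting path A4→B4 (+1); matched 3.
No augmenting path remains; maximum matching = 3.
König certificate: {A3, B2, B4} is a vertex cover of size 3 (every listed pair touches it), so no matching can be larger.

3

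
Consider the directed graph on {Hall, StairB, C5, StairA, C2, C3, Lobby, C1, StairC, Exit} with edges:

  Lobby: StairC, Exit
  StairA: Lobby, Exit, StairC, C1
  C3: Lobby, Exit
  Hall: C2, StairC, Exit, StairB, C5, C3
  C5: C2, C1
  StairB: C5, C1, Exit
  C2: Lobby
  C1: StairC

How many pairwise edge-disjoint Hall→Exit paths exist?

4

Assign every edge capacity 1; by Menger, the answer equals the max flow.
Path Hall→Exit (+1); total 1.
Path Hall→StairB→Exit (+1); total 2.
Path Hall→C3→Exit (+1); total 3.
Path Hall→C2→Lobby→Exit (+1); total 4.
No residual Hall→Exit path; max flow = 4.
Certifying cut of size 4: {C2→Lobby, Hall→C3, Hall→Exit, Hall→StairB}.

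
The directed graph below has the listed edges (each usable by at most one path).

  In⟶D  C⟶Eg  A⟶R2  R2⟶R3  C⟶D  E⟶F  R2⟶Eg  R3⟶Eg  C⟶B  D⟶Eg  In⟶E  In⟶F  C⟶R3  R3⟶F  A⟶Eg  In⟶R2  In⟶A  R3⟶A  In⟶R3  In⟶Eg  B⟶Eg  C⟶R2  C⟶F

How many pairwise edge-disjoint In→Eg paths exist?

5

Assign every edge capacity 1; by Menger, the answer equals the max flow.
Path In→Eg (+1); total 1.
Path In→R3→Eg (+1); total 2.
Path In→D→Eg (+1); total 3.
Path In→A→Eg (+1); total 4.
Path In→R2→Eg (+1); total 5.
No residual In→Eg path; max flow = 5.
Certifying cut of size 5: {In→A, In→D, In→Eg, In→R2, In→R3}.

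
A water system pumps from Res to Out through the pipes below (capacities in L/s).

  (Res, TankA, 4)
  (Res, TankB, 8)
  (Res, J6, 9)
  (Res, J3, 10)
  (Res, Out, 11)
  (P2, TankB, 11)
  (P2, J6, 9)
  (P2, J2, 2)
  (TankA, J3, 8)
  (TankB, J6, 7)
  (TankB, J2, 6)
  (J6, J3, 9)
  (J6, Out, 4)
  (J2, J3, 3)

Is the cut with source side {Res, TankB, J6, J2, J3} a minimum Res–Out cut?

Given cut capacity: 4 + 11 + 4 = 19.
Augment Res→Out: bottleneck 11, flow now 11.
Augment Res→J6→Out: bottleneck 4, flow now 15.
No augmenting path remains; maximum flow = 15.
In the residual graph, reachable from Res: {Res, TankA, TankB, J6, J2, J3}.
Min-cut edges: Res→Out (11), J6→Out (4); capacity 11 + 4 = 15.
Cut capacity 19 exceeds the max flow 15, so it is not minimum.

No — its capacity is 19, but the minimum cut has capacity 15.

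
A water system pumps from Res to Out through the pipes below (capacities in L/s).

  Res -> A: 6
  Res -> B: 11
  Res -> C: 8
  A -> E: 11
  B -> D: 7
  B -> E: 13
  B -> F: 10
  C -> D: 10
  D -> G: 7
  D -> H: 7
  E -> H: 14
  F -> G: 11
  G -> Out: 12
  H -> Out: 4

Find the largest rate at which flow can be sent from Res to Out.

Augment Res→A→E→H→Out: bottleneck 4, flow now 4.
Augment Res→B→D→G→Out: bottleneck 7, flow now 11.
Augment Res→B→F→G→Out: bottleneck 4, flow now 15.
Augment Res→C→D→B→F→G→Out: bottleneck 1, flow now 16. (uses reverse residual edge)
No augmenting path remains; maximum flow = 16.
In the residual graph, reachable from Res: {Res, A, B, C, D, E, F, G, H}.
Min-cut edges: G→Out (12), H→Out (4); capacity 12 + 4 = 16.
This cut is saturated, so no flow can exceed 16.

16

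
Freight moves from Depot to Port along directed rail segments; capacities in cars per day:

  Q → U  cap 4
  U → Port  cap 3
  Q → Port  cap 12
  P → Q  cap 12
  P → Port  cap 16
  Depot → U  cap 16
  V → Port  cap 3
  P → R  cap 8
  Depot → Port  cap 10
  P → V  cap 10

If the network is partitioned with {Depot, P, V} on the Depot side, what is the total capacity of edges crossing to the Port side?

65

Edges leaving {Depot, P, V}: Depot→U (16), Depot→Port (10), P→Q (12), P→R (8), P→Port (16), V→Port (3).
Cut capacity = 16 + 10 + 12 + 8 + 16 + 3 = 65.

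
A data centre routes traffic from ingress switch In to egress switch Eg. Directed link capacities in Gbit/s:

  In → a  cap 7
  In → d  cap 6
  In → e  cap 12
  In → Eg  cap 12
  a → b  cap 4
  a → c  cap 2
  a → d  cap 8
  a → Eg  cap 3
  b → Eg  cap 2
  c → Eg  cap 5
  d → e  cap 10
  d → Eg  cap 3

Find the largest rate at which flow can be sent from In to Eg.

Augment In→Eg: bottleneck 12, flow now 12.
Augment In→a→Eg: bottleneck 3, flow now 15.
Augment In→d→Eg: bottleneck 3, flow now 18.
Augment In→a→b→Eg: bottleneck 2, flow now 20.
Augment In→a→c→Eg: bottleneck 2, flow now 22.
No augmenting path remains; maximum flow = 22.
In the residual graph, reachable from In: {In, d, e}.
Min-cut edges: In→a (7), In→Eg (12), d→Eg (3); capacity 7 + 12 + 3 = 22.
This cut is saturated, so no flow can exceed 22.

22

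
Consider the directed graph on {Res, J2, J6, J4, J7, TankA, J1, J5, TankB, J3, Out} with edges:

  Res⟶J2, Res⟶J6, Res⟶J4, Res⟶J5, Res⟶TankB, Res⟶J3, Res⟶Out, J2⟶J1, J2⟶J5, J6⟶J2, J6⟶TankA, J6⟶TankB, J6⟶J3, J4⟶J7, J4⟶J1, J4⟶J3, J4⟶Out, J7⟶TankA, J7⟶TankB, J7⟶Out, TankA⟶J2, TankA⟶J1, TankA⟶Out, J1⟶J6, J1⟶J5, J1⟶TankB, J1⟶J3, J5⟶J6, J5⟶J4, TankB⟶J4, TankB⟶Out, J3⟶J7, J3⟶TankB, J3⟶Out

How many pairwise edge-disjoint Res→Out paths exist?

Assign every edge capacity 1; by Menger, the answer equals the max flow.
Path Res→Out (+1); total 1.
Path Res→J4→Out (+1); total 2.
Path Res→TankB→Out (+1); total 3.
Path Res→J3→Out (+1); total 4.
Path Res→J6→TankA→Out (+1); total 5.
Path Res→J5→J4→J7→Out (+1); total 6.
No residual Res→Out path; max flow = 6.
Certifying cut of size 6: {J3→Out, J4→Out, J7→Out, Res→Out, TankA→Out, TankB→Out}.

6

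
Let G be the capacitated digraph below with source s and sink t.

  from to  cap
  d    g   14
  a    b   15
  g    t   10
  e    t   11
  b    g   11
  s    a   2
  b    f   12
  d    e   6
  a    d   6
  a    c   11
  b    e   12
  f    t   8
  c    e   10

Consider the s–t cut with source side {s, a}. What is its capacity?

Edges leaving {s, a}: a→b (15), a→c (11), a→d (6).
Cut capacity = 15 + 11 + 6 = 32.

32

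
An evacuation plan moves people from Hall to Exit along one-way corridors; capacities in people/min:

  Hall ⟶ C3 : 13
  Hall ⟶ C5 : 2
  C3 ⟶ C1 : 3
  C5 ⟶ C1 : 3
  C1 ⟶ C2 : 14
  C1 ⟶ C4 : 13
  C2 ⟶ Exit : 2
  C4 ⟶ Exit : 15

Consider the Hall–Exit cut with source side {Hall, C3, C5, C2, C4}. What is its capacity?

23

Edges leaving {Hall, C3, C5, C2, C4}: C3→C1 (3), C5→C1 (3), C2→Exit (2), C4→Exit (15).
Cut capacity = 3 + 3 + 2 + 15 = 23.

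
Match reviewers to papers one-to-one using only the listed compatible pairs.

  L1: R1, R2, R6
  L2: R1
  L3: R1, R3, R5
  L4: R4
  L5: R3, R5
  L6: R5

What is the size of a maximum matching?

5

Unit-capacity flow: source→left, listed edges, right→sink; max matching = max flow.
Augmenting path L1→R1 (+1); matched 1.
Augmenting path L3→R3 (+1); matched 2.
Augmenting path L4→R4 (+1); matched 3.
Augmenting path L5→R5 (+1); matched 4.
Augmenting path L2→R1→L1→R2 (+1); matched 5.
No augmenting path remains; maximum matching = 5.
König certificate: {L1, L4, R1, R3, R5} is a vertex cover of size 5 (every listed pair touches it), so no matching can be larger.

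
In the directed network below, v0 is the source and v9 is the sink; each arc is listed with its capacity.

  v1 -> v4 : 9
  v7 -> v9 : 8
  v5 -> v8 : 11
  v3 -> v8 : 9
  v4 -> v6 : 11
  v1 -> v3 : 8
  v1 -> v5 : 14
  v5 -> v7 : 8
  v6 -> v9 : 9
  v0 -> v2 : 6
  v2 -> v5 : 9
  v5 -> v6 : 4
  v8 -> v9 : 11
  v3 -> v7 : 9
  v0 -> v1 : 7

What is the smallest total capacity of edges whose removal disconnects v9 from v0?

13

Augment v0→v1→v3→v7→v9: bottleneck 7, flow now 7.
Augment v0→v2→v5→v6→v9: bottleneck 4, flow now 11.
Augment v0→v2→v5→v7→v9: bottleneck 1, flow now 12.
Augment v0→v2→v5→v8→v9: bottleneck 1, flow now 13.
No augmenting path remains; maximum flow = 13.
By max-flow min-cut, the minimum cut capacity equals the max flow.
In the residual graph, reachable from v0: {v0}.
Min-cut edges: v0→v1 (7), v0→v2 (6); capacity 7 + 6 = 13.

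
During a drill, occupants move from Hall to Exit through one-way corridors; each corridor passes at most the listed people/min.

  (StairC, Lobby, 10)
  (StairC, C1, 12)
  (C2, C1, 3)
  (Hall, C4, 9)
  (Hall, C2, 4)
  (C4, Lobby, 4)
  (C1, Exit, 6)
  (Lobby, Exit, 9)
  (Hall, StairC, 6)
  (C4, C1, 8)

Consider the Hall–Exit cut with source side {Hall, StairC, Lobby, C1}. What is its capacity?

Edges leaving {Hall, StairC, Lobby, C1}: Hall→C2 (4), Hall→C4 (9), Lobby→Exit (9), C1→Exit (6).
Cut capacity = 4 + 9 + 9 + 6 = 28.

28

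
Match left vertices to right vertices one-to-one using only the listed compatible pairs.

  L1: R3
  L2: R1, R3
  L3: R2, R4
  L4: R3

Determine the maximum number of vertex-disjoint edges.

3

Unit-capacity flow: source→left, listed edges, right→sink; max matching = max flow.
Augmenting path L1→R3 (+1); matched 1.
Augmenting path L2→R1 (+1); matched 2.
Augmenting path L3→R2 (+1); matched 3.
No augmenting path remains; maximum matching = 3.
König certificate: {L2, L3, R3} is a vertex cover of size 3 (every listed pair touches it), so no matching can be larger.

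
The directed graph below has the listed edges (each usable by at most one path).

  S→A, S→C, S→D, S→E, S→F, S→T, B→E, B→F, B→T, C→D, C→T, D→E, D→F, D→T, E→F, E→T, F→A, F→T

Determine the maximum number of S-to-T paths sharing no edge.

Assign every edge capacity 1; by Menger, the answer equals the max flow.
Path S→T (+1); total 1.
Path S→C→T (+1); total 2.
Path S→D→T (+1); total 3.
Path S→E→T (+1); total 4.
Path S→F→T (+1); total 5.
No residual S→T path; max flow = 5.
Certifying cut of size 5: {S→C, S→D, S→E, S→F, S→T}.

5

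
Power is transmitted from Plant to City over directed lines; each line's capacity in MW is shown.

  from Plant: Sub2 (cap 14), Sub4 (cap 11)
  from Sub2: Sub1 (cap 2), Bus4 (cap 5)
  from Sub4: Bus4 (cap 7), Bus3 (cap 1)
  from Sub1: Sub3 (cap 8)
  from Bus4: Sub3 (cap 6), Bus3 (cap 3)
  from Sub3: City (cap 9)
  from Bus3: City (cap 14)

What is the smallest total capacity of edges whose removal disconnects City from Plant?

12

Augment Plant→Sub4→Bus3→City: bottleneck 1, flow now 1.
Augment Plant→Sub2→Sub1→Sub3→City: bottleneck 2, flow now 3.
Augment Plant→Sub2→Bus4→Sub3→City: bottleneck 5, flow now 8.
Augment Plant→Sub4→Bus4→Sub3→City: bottleneck 1, flow now 9.
Augment Plant→Sub4→Bus4→Bus3→City: bottleneck 3, flow now 12.
No augmenting path remains; maximum flow = 12.
By max-flow min-cut, the minimum cut capacity equals the max flow.
In the residual graph, reachable from Plant: {Plant, Sub2, Sub4, Bus4}.
Min-cut edges: Sub2→Sub1 (2), Sub4→Bus3 (1), Bus4→Sub3 (6), Bus4→Bus3 (3); capacity 2 + 1 + 6 + 3 = 12.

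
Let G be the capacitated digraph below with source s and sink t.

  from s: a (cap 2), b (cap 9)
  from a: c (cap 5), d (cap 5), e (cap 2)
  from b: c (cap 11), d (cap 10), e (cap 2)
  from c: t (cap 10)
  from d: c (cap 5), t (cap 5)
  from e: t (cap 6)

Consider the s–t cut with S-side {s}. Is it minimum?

Given cut capacity: 2 + 9 = 11.
Augment s→a→c→t: bottleneck 2, flow now 2.
Augment s→b→c→t: bottleneck 8, flow now 10.
Augment s→b→d→t: bottleneck 1, flow now 11.
No augmenting path remains; maximum flow = 11.
Cut capacity 11 equals the max flow, so it is a minimum cut.

Yes — it is a minimum cut (capacity 11).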